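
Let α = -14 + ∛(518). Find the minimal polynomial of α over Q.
m_α(x) = x^3 + 42x^2 + 588x + 2226

Set β = α + 14 = ∛(518), so β^3 = 518. Then (α + 14)^3 - 518 = 0, i.e. α is a root of g(x) = (x + 14)^3 - 518 = x^3 + 42x^2 + 588x + 2226. Since g(x) = h(x + 14) where h(x) = x^3 - 518, and h is irreducible over Q (because 518 is not a perfect cube, so h has no rational root, and a monic cubic with no rational root is irreducible), g is also irreducible (irreducibility is preserved under the substitution x → x + 14). Hence m_α(x) = x^3 + 42x^2 + 588x + 2226.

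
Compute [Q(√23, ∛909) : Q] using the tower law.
[Q(√23, ∛909) : Q] = 6

Let L = Q(√23, ∛909). Since Q(√23) ⊂ L and [Q(√23):Q] = 2, the tower law gives 2 | [L:Q]. Likewise Q(∛909) ⊂ L with [Q(∛909):Q] = 3 (because 909 is not a perfect cube), so 3 | [L:Q]. As gcd(2,3) = 1, [L:Q] is divisible by 6. Conversely L is generated over Q by √23 and ∛909, so [L:Q] ≤ 2·3 = 6. Therefore [Q(√23, ∛909) : Q] = 6.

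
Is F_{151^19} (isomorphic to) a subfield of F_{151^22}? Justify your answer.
No: F_{151^19} is not a subfield of F_{151^22}

F_{p^m} embeds in F_{p^n} iff m | n. Here 19 ∤ 22 (since 22 = 1·19 + 3 with remainder 3 ≠ 0), so F_{151^19} is not a subfield of F_{151^22}. Equivalently: if it were, the tower law would give 19 = [F_{151^19}:F_151] dividing [F_{151^22}:F_151] = 22, contradiction.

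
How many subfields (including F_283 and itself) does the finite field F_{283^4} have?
F_{283^4} has 3 subfields

The subfields of F_{p^n} are exactly the fields F_{p^d} for d | n (each is the fixed field of the unique index-d subgroup of Gal(F_{p^n}/F_p) ≅ Z/nZ). The divisors of n = 4 are {1, 2, 4}, giving 3 subfields: F_{283^1}, F_{283^2}, F_{283^4}.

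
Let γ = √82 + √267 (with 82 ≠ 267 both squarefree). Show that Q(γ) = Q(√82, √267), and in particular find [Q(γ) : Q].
[Q(γ) : Q] = 4 (equivalently, Q(γ) = Q(√82, √267))

Obviously Q(γ) ⊆ Q(√82, √267), and [Q(√82, √267):Q] = 4 (since 82, 267 are distinct squarefree integers > 1 with 21894 not a perfect square). To show equality we compute the minimal polynomial of γ. From γ = √82 + √267: γ^2 = 82 + 2√(21894) + 267 = 349 + 2√(21894), so γ^2 - 349 = 2√(21894); squaring, (γ^2 - 349)^2 = 4·21894, i.e. γ^4 - 698γ^2 + 121801 - 87576 = 0, i.e. γ^4 - 698γ^2 + 34225 = 0. So γ is a root of x^4 - 698x^2 + 34225. This polynomial is irreducible over Q: it has no rational root (each ±√82 ± √267 is irrational), and any factorization into two quadratics over Q would force √(21894) ∈ Q (pairing opposite roots) or √82, √267 ∈ Q (other pairings), all impossible. Hence [Q(γ):Q] = 4 = [Q(√82, √267):Q], so Q(γ) = Q(√82, √267).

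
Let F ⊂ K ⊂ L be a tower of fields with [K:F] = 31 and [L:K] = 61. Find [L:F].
[L:F] = 1891

The tower law says that for any tower of field extensions F ⊂ K ⊂ L with finite degrees, [L:F] = [L:K] · [K:F]. Here this gives [L:F] = 61 · 31 = 1891.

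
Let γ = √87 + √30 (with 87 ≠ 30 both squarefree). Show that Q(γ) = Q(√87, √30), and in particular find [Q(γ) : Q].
[Q(γ) : Q] = 4 (equivalently, Q(γ) = Q(√87, √30))

Obviously Q(γ) ⊆ Q(√87, √30), and [Q(√87, √30):Q] = 4 (since 87, 30 are distinct squarefree integers > 1 with 2610 not a perfect square). To show equality we compute the minimal polynomial of γ. From γ = √87 + √30: γ^2 = 87 + 2√(2610) + 30 = 117 + 2√(2610), so γ^2 - 117 = 2√(2610); squaring, (γ^2 - 117)^2 = 4·2610, i.e. γ^4 - 234γ^2 + 13689 - 10440 = 0, i.e. γ^4 - 234γ^2 + 3249 = 0. So γ is a root of x^4 - 234x^2 + 3249. This polynomial is irreducible over Q: it has no rational root (each ±√87 ± √30 is irrational), and any factorization into two quadratics over Q would force √(2610) ∈ Q (pairing opposite roots) or √87, √30 ∈ Q (other pairings), all impossible. Hence [Q(γ):Q] = 4 = [Q(√87, √30):Q], so Q(γ) = Q(√87, √30).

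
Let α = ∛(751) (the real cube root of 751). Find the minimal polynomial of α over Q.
m_α(x) = x^3 - 751

α satisfies α^3 = 751, so x^3 - 751 annihilates α. By the rational root test, a rational root p/q (in lowest terms) of x^3 - 751 would satisfy p^3 = 751 q^3, forcing q = 1 and p^3 = 751; but 751 is not a perfect cube, contradiction. A monic cubic over Q with no rational root is irreducible (any nontrivial factorization would include a linear factor). Hence x^3 - 751 is the minimal polynomial of α, and in particular [Q(α):Q] = 3.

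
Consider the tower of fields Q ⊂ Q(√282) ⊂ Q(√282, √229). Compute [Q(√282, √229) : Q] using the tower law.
[Q(√282, √229) : Q] = 4

[Q(√282):Q] = 2 (min poly x^2 - 282, irreducible since 282 is squarefree > 1). For the top step, suppose √229 ∈ Q(√282), say √229 = c + d√282 with c, d ∈ Q. Squaring: 229 = c^2 + 282d^2 + 2cd√282. Since √282 ∉ Q this forces 2cd = 0. If d = 0 then √229 = c ∈ Q, contradicting 229 squarefree > 1. If c = 0 then 229 = 282d^2, so 282·229 = (282d)^2 is a perfect square in Q — but 282·229 = 64578 is not a perfect square (since 282 and 229 are distinct squarefree integers). Contradiction. Hence √229 ∉ Q(√282), so x^2 - 229 stays irreducible over Q(√282) and [Q(√282, √229) : Q(√282)] = 2. By the tower law, [Q(√282, √229) : Q] = 2 · 2 = 4.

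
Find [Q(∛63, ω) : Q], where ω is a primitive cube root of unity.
[Q(∛63, ω) : Q] = 6

[Q(∛63):Q] = 3 (min poly x^3 - 63, irreducible since 63 is not a perfect cube). [Q(ω):Q] = 2 (min poly x^2 + x + 1). Since Q(∛63) ⊂ R and ω ∉ R, we have ω ∉ Q(∛63), so x^2 + x + 1 remains irreducible over Q(∛63) and [Q(∛63, ω) : Q(∛63)] = 2. By the tower law, [Q(∛63, ω) : Q] = 3 · 2 = 6. (In fact Q(∛63, ω) is the splitting field of x^3 - 63 over Q.)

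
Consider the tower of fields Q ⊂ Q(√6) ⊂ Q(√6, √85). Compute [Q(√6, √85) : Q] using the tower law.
[Q(√6, √85) : Q] = 4

[Q(√6):Q] = 2 (min poly x^2 - 6, irreducible since 6 is squarefree > 1). For the top step, suppose √85 ∈ Q(√6), say √85 = c + d√6 with c, d ∈ Q. Squaring: 85 = c^2 + 6d^2 + 2cd√6. Since √6 ∉ Q this forces 2cd = 0. If d = 0 then √85 = c ∈ Q, contradicting 85 squarefree > 1. If c = 0 then 85 = 6d^2, so 6·85 = (6d)^2 is a perfect square in Q — but 6·85 = 510 is not a perfect square (since 6 and 85 are distinct squarefree integers). Contradiction. Hence √85 ∉ Q(√6), so x^2 - 85 stays irreducible over Q(√6) and [Q(√6, √85) : Q(√6)] = 2. By the tower law, [Q(√6, √85) : Q] = 2 · 2 = 4.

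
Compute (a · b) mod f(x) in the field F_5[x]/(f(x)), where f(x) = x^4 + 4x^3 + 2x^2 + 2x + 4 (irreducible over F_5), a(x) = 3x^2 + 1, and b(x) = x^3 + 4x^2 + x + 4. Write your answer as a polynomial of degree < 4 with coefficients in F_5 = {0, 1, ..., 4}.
a · b ≡ 3x^3 + 4x + 4 (mod f(x))

Multiply in F_5[x]: a(x)·b(x) = (3x^2 + 1)·(x^3 + 4x^2 + x + 4) = 3x^5 + 2x^4 + 4x^3 + x^2 + x + 4. This has degree ≥ 4, so divide by f(x) over F_5: 3x^5 + 2x^4 + 4x^3 + x^2 + x + 4 = (3x)·(x^4 + 4x^3 + 2x^2 + 2x + 4) + (3x^3 + 4x + 4). Hence a·b ≡ 3x^3 + 4x + 4 (mod f). (F_5[x]/(f) is a field with 5^4 = 625 elements since f is irreducible of degree 4.)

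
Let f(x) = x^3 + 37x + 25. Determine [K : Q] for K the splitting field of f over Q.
[K : Q] = 6

By the rational root test, any rational root of the monic integer polynomial f(x) = x^3 + 37x + 25 must be an integer dividing the constant term 25, i.e. one of ±{1, 5, 25}. Evaluating: f(1) = 63, f(-1) = -13, f(5) = 335, f(-5) = -285, f(25) = 16575, f(-25) = -16525; none is 0, so f has no rational root and is therefore irreducible over Q (a cubic with no linear factor over a field is irreducible). For an irreducible cubic, the Galois group is A_3 or S_3 according as the discriminant disc(f) = -4a^3 - 27b^2 = -4·(37)^3 - 27·(25)^2 = -219487 is or is not a square in Q. Here disc(f) = -219487 is not a perfect square in Q, so the Galois group of f over Q is not contained in A_3 and must be all of S_3. The splitting field has degree |S_3| = 6 over Q, so [K : Q] = 6.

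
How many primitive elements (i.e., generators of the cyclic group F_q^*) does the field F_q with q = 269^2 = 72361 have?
There are φ(72360) = 19008 primitive elements

F_q^* is cyclic of order q - 1 = 72360. A cyclic group of order m has exactly φ(m) generators. Here m = 72360 = 2^3 · 3^3 · 5 · 67, so the number of primitive elements is φ(72360) = 19008.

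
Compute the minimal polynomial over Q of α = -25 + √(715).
m_α(x) = x^2 + 50x - 90

From α + 25 = √(715), squaring gives (α + 25)^2 = 715, i.e. α^2 + 50α + 625 = 715, so α^2 + 50α - 90 = 0. The discriminant of x^2 + 50x - 90 is (50)^2 - 4·(-90) = 2500 + 360 = 2860, and 4·(715) is not a perfect square in Q since 715 is squarefree and ≠ 1. Hence x^2 + 50x - 90 is irreducible over Q and is the minimal polynomial of α.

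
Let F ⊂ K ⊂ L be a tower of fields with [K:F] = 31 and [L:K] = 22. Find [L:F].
[L:F] = 682

The tower law says that for any tower of field extensions F ⊂ K ⊂ L with finite degrees, [L:F] = [L:K] · [K:F]. Here this gives [L:F] = 22 · 31 = 682.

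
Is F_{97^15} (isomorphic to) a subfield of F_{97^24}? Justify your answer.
No: F_{97^15} is not a subfield of F_{97^24}

F_{p^m} embeds in F_{p^n} iff m | n. Here 15 ∤ 24 (since 24 = 1·15 + 9 with remainder 9 ≠ 0), so F_{97^15} is not a subfield of F_{97^24}. Equivalently: if it were, the tower law would give 15 = [F_{97^15}:F_97] dividing [F_{97^24}:F_97] = 24, contradiction.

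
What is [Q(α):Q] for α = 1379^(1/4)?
[Q(α):Q] = 4

α is a root of x^4 - 1379. By Eisenstein's criterion at the prime p = 7 (which divides the constant term 1379 but p^2 = 49 does not, since 1379 is squarefree), x^4 - 1379 is irreducible over Q. Hence [Q(α):Q] = 4.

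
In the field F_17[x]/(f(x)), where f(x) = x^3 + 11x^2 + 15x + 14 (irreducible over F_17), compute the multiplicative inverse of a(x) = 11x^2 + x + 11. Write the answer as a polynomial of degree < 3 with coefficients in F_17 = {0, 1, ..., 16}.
a(x)^(-1) ≡ 13x^2 + 7x + 12 (mod f(x))

Since f is irreducible over F_17, F_17[x]/(f) is a field and a(x) ≠ 0 has an inverse. Apply the extended Euclidean algorithm to f(x) and a(x) in F_17[x]: f(x) = (14x + 9)·a(x) + (5x);  a(x) = (9x + 7)·(5x) + (11). The last nonzero remainder is the constant 11 = gcd(f, a) in F_17. Back-substituting through the division chain expresses 11 = s(x)·a(x) + t(x)·f(x) with s(x) ≡ 7x^2 + 9x + 13 (mod f), so (7x^2 + 9x + 13)·a(x) ≡ 11 (mod f). Multiplying by 11^(-1) ≡ 14 in F_17 gives a(x)^(-1) ≡ 14·(7x^2 + 9x + 13) ≡ 13x^2 + 7x + 12 (mod f). Check: (11x^2 + x + 11)·(13x^2 + 7x + 12) = 7x^4 + 5x^3 + 10x^2 + 4x + 13 ≡ 1 (mod x^3 + 11x^2 + 15x + 14).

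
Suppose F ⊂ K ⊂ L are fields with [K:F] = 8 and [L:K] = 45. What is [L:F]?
[L:F] = 360

The tower law says that for any tower of field extensions F ⊂ K ⊂ L with finite degrees, [L:F] = [L:K] · [K:F]. Here this gives [L:F] = 45 · 8 = 360.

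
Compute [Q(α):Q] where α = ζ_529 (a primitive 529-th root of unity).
[Q(α):Q] = 506

The minimal polynomial of ζ_529 over Q is the 529-th cyclotomic polynomial Φ_529(x), which is irreducible over Q and has degree φ(529) = 506. Hence [Q(α):Q] = φ(529) = 506.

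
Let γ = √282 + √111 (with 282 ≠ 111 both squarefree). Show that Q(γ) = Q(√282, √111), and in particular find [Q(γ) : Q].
[Q(γ) : Q] = 4 (equivalently, Q(γ) = Q(√282, √111))

Obviously Q(γ) ⊆ Q(√282, √111), and [Q(√282, √111):Q] = 4 (since 282, 111 are distinct squarefree integers > 1 with 31302 not a perfect square). To show equality we compute the minimal polynomial of γ. From γ = √282 + √111: γ^2 = 282 + 2√(31302) + 111 = 393 + 2√(31302), so γ^2 - 393 = 2√(31302); squaring, (γ^2 - 393)^2 = 4·31302, i.e. γ^4 - 786γ^2 + 154449 - 125208 = 0, i.e. γ^4 - 786γ^2 + 29241 = 0. So γ is a root of x^4 - 786x^2 + 29241. This polynomial is irreducible over Q: it has no rational root (each ±√282 ± √111 is irrational), and any factorization into two quadratics over Q would force √(31302) ∈ Q (pairing opposite roots) or √282, √111 ∈ Q (other pairings), all impossible. Hence [Q(γ):Q] = 4 = [Q(√282, √111):Q], so Q(γ) = Q(√282, √111).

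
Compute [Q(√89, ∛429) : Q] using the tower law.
[Q(√89, ∛429) : Q] = 6

Let L = Q(√89, ∛429). Since Q(√89) ⊂ L and [Q(√89):Q] = 2, the tower law gives 2 | [L:Q]. Likewise Q(∛429) ⊂ L with [Q(∛429):Q] = 3 (because 429 is not a perfect cube), so 3 | [L:Q]. As gcd(2,3) = 1, [L:Q] is divisible by 6. Conversely L is generated over Q by √89 and ∛429, so [L:Q] ≤ 2·3 = 6. Therefore [Q(√89, ∛429) : Q] = 6.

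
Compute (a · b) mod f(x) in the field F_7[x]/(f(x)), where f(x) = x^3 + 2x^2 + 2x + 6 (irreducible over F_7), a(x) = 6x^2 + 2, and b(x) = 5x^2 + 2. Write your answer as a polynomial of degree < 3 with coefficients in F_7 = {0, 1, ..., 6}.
a · b ≡ 5x^2 + 3x (mod f(x))

Multiply in F_7[x]: a(x)·b(x) = (6x^2 + 2)·(5x^2 + 2) = 2x^4 + x^2 + 4. This has degree ≥ 3, so divide by f(x) over F_7: 2x^4 + x^2 + 4 = (2x + 3)·(x^3 + 2x^2 + 2x + 6) + (5x^2 + 3x). Hence a·b ≡ 5x^2 + 3x (mod f). (F_7[x]/(f) is a field with 7^3 = 343 elements since f is irreducible of degree 3.)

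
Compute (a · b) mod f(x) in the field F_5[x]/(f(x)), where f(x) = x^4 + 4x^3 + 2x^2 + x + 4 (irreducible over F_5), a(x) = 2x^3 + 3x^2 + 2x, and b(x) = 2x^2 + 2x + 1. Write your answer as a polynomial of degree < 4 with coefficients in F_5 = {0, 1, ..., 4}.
a · b ≡ 3x^3 + 2x + 4 (mod f(x))

Multiply in F_5[x]: a(x)·b(x) = (2x^3 + 3x^2 + 2x)·(2x^2 + 2x + 1) = 4x^5 + 2x^3 + 2x^2 + 2x. This has degree ≥ 4, so divide by f(x) over F_5: 4x^5 + 2x^3 + 2x^2 + 2x = (4x + 4)·(x^4 + 4x^3 + 2x^2 + x + 4) + (3x^3 + 2x + 4). Hence a·b ≡ 3x^3 + 2x + 4 (mod f). (F_5[x]/(f) is a field with 5^4 = 625 elements since f is irreducible of degree 4.)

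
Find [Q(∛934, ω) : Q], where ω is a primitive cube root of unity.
[Q(∛934, ω) : Q] = 6

[Q(∛934):Q] = 3 (min poly x^3 - 934, irreducible since 934 is not a perfect cube). [Q(ω):Q] = 2 (min poly x^2 + x + 1). Since Q(∛934) ⊂ R and ω ∉ R, we have ω ∉ Q(∛934), so x^2 + x + 1 remains irreducible over Q(∛934) and [Q(∛934, ω) : Q(∛934)] = 2. By the tower law, [Q(∛934, ω) : Q] = 3 · 2 = 6. (In fact Q(∛934, ω) is the splitting field of x^3 - 934 over Q.)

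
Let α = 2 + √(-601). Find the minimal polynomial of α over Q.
m_α(x) = x^2 - 4x + 605

From α - 2 = √(-601), squaring gives (α - 2)^2 = -601, i.e. α^2 - 4α + 4 = -601, so α^2 - 4α + 605 = 0. The discriminant of x^2 - 4x + 605 is (-4)^2 - 4·(605) = 16 - 2420 = -2404, and 4·(-601) is not a perfect square in Q since -601 is squarefree and ≠ 1. Hence x^2 - 4x + 605 is irreducible over Q and is the minimal polynomial of α.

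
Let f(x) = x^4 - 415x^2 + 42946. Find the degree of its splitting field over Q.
[K : Q] = 4

Solving the quadratic in x^2: x^2 = (415 ± √(415^2 - 4·42946))/2 = (415 ± √441)/2 = (415 ± 21)/2, giving x^2 = 197 or x^2 = 218. So f(x) = (x^2 - 197)(x^2 - 218) and the roots of f are ±√197, ±√218. Hence the splitting field is K = Q(√197, √218). Since 197 and 218 are distinct squarefree integers > 1, their product 42946 is not a perfect square, so √218 ∉ Q(√197). By the tower law [K:Q] = [Q(√197,√218):Q(√197)] · [Q(√197):Q] = 2 · 2 = 4.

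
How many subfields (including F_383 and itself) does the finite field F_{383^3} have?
F_{383^3} has 2 subfields

The subfields of F_{p^n} are exactly the fields F_{p^d} for d | n (each is the fixed field of the unique index-d subgroup of Gal(F_{p^n}/F_p) ≅ Z/nZ). The divisors of n = 3 are {1, 3}, giving 2 subfields: F_{383^1}, F_{383^3}.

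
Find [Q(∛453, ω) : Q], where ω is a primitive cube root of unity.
[Q(∛453, ω) : Q] = 6

[Q(∛453):Q] = 3 (min poly x^3 - 453, irreducible since 453 is not a perfect cube). [Q(ω):Q] = 2 (min poly x^2 + x + 1). Since Q(∛453) ⊂ R and ω ∉ R, we have ω ∉ Q(∛453), so x^2 + x + 1 remains irreducible over Q(∛453) and [Q(∛453, ω) : Q(∛453)] = 2. By the tower law, [Q(∛453, ω) : Q] = 3 · 2 = 6. (In fact Q(∛453, ω) is the splitting field of x^3 - 453 over Q.)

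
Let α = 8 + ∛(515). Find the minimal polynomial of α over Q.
m_α(x) = x^3 - 24x^2 + 192x - 1027

Set β = α - 8 = ∛(515), so β^3 = 515. Then (α - 8)^3 - 515 = 0, i.e. α is a root of g(x) = (x - 8)^3 - 515 = x^3 - 24x^2 + 192x - 1027. Since g(x) = h(x - 8) where h(x) = x^3 - 515, and h is irreducible over Q (because 515 is not a perfect cube, so h has no rational root, and a monic cubic with no rational root is irreducible), g is also irreducible (irreducibility is preserved under the substitution x → x - 8). Hence m_α(x) = x^3 - 24x^2 + 192x - 1027.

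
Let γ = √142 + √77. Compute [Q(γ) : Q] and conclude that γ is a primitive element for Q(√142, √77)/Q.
[Q(γ) : Q] = 4 (equivalently, Q(γ) = Q(√142, √77))

Obviously Q(γ) ⊆ Q(√142, √77), and [Q(√142, √77):Q] = 4 (since 142, 77 are distinct squarefree integers > 1 with 10934 not a perfect square). To show equality we compute the minimal polynomial of γ. From γ = √142 + √77: γ^2 = 142 + 2√(10934) + 77 = 219 + 2√(10934), so γ^2 - 219 = 2√(10934); squaring, (γ^2 - 219)^2 = 4·10934, i.e. γ^4 - 438γ^2 + 47961 - 43736 = 0, i.e. γ^4 - 438γ^2 + 4225 = 0. So γ is a root of x^4 - 438x^2 + 4225. This polynomial is irreducible over Q: it has no rational root (each ±√142 ± √77 is irrational), and any factorization into two quadratics over Q would force √(10934) ∈ Q (pairing opposite roots) or √142, √77 ∈ Q (other pairings), all impossible. Hence [Q(γ):Q] = 4 = [Q(√142, √77):Q], so Q(γ) = Q(√142, √77).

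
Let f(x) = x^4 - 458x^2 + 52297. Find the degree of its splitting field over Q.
[K : Q] = 4

Solving the quadratic in x^2: x^2 = (458 ± √(458^2 - 4·52297))/2 = (458 ± √576)/2 = (458 ± 24)/2, giving x^2 = 241 or x^2 = 217. So f(x) = (x^2 - 241)(x^2 - 217) and the roots of f are ±√241, ±√217. Hence the splitting field is K = Q(√241, √217). Since 241 and 217 are distinct squarefree integers > 1, their product 52297 is not a perfect square, so √217 ∉ Q(√241). By the tower law [K:Q] = [Q(√241,√217):Q(√241)] · [Q(√241):Q] = 2 · 2 = 4.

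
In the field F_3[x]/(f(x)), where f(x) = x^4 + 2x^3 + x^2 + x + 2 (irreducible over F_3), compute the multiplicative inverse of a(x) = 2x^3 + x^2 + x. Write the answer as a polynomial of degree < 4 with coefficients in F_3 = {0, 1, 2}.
a(x)^(-1) ≡ 2x^3 + x^2 + 2 (mod f(x))

Since f is irreducible over F_3, F_3[x]/(f) is a field and a(x) ≠ 0 has an inverse. Apply the extended Euclidean algorithm to f(x) and a(x) in F_3[x]: f(x) = (2x)·a(x) + (2x^2 + x + 2);  a(x) = (x)·(2x^2 + x + 2) + (2x);  (2x^2 + x + 2) = (x + 2)·(2x) + (2). The last nonzero remainder is the constant 2 = gcd(f, a) in F_3. Back-substituting through the division chain expresses 2 = s(x)·a(x) + t(x)·f(x) with s(x) ≡ x^3 + 2x^2 + 1 (mod f), so (x^3 + 2x^2 + 1)·a(x) ≡ 2 (mod f). Multiplying by 2^(-1) ≡ 2 in F_3 gives a(x)^(-1) ≡ 2·(x^3 + 2x^2 + 1) ≡ 2x^3 + x^2 + 2 (mod f). Check: (2x^3 + x^2 + x)·(2x^3 + x^2 + 2) = x^6 + x^5 + 2x^3 + 2x^2 + 2x ≡ 1 (mod x^4 + 2x^3 + x^2 + x + 2).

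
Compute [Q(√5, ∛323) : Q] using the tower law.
[Q(√5, ∛323) : Q] = 6

Let L = Q(√5, ∛323). Since Q(√5) ⊂ L and [Q(√5):Q] = 2, the tower law gives 2 | [L:Q]. Likewise Q(∛323) ⊂ L with [Q(∛323):Q] = 3 (because 323 is not a perfect cube), so 3 | [L:Q]. As gcd(2,3) = 1, [L:Q] is divisible by 6. Conversely L is generated over Q by √5 and ∛323, so [L:Q] ≤ 2·3 = 6. Therefore [Q(√5, ∛323) : Q] = 6.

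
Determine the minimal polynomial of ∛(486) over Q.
m_α(x) = x^3 - 486

α satisfies α^3 = 486, so x^3 - 486 annihilates α. By the rational root test, a rational root p/q (in lowest terms) of x^3 - 486 would satisfy p^3 = 486 q^3, forcing q = 1 and p^3 = 486; but 486 is not a perfect cube, contradiction. A monic cubic over Q with no rational root is irreducible (any nontrivial factorization would include a linear factor). Hence x^3 - 486 is the minimal polynomial of α, and in particular [Q(α):Q] = 3.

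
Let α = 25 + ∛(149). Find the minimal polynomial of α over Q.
m_α(x) = x^3 - 75x^2 + 1875x - 15774

Set β = α - 25 = ∛(149), so β^3 = 149. Then (α - 25)^3 - 149 = 0, i.e. α is a root of g(x) = (x - 25)^3 - 149 = x^3 - 75x^2 + 1875x - 15774. Since g(x) = h(x - 25) where h(x) = x^3 - 149, and h is irreducible over Q (because 149 is not a perfect cube, so h has no rational root, and a monic cubic with no rational root is irreducible), g is also irreducible (irreducibility is preserved under the substitution x → x - 25). Hence m_α(x) = x^3 - 75x^2 + 1875x - 15774.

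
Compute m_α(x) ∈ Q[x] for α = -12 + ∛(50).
m_α(x) = x^3 + 36x^2 + 432x + 1678

Set β = α + 12 = ∛(50), so β^3 = 50. Then (α + 12)^3 - 50 = 0, i.e. α is a root of g(x) = (x + 12)^3 - 50 = x^3 + 36x^2 + 432x + 1678. Since g(x) = h(x + 12) where h(x) = x^3 - 50, and h is irreducible over Q (because 50 is not a perfect cube, so h has no rational root, and a monic cubic with no rational root is irreducible), g is also irreducible (irreducibility is preserved under the substitution x → x + 12). Hence m_α(x) = x^3 + 36x^2 + 432x + 1678.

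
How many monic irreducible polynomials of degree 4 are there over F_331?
There are 3000875790 monic irreducible polynomials of degree 4 over F_331

Each element of F_{331^4} that lies in no proper subfield is a root of exactly one monic irreducible of degree 4 over F_331, and each such polynomial has 4 distinct roots in F_{331^4}. By Möbius inversion the count is N_331(4) = (1/4) Σ_{d|4} μ(4/d) · 331^d = (1/4)(μ(4)·331^1 + μ(2)·331^2 + μ(1)·331^4) = 12003503160/4 = 3000875790.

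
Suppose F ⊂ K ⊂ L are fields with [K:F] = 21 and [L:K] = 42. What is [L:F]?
[L:F] = 882

The tower law says that for any tower of field extensions F ⊂ K ⊂ L with finite degrees, [L:F] = [L:K] · [K:F]. Here this gives [L:F] = 42 · 21 = 882.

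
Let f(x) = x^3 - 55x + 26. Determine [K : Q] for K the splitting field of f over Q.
[K : Q] = 6

By the rational root test, any rational root of the monic integer polynomial f(x) = x^3 - 55x + 26 must be an integer dividing the constant term 26, i.e. one of ±{1, 2, 13, 26}. Evaluating: f(1) = -28, f(-1) = 80, f(2) = -76, f(-2) = 128, f(13) = 1508, f(-13) = -1456, f(26) = 16172, f(-26) = -16120; none is 0, so f has no rational root and is therefore irreducible over Q (a cubic with no linear factor over a field is irreducible). For an irreducible cubic, the Galois group is A_3 or S_3 according as the discriminant disc(f) = -4a^3 - 27b^2 = -4·(-55)^3 - 27·(26)^2 = 647248 is or is not a square in Q. Here disc(f) = 647248 is not a perfect square in Q, so the Galois group of f over Q is not contained in A_3 and must be all of S_3. The splitting field has degree |S_3| = 6 over Q, so [K : Q] = 6.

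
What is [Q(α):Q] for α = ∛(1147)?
[Q(α):Q] = 3

The minimal polynomial of α is x^3 - 1147, irreducible over Q since 1147 is not a perfect cube (so x^3 - 1147 has no rational root). Hence [Q(α):Q] = deg(m_α) = 3.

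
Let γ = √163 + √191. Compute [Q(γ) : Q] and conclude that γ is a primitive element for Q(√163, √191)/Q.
[Q(γ) : Q] = 4 (equivalently, Q(γ) = Q(√163, √191))

Obviously Q(γ) ⊆ Q(√163, √191), and [Q(√163, √191):Q] = 4 (since 163, 191 are distinct squarefree integers > 1 with 31133 not a perfect square). To show equality we compute the minimal polynomial of γ. From γ = √163 + √191: γ^2 = 163 + 2√(31133) + 191 = 354 + 2√(31133), so γ^2 - 354 = 2√(31133); squaring, (γ^2 - 354)^2 = 4·31133, i.e. γ^4 - 708γ^2 + 125316 - 124532 = 0, i.e. γ^4 - 708γ^2 + 784 = 0. So γ is a root of x^4 - 708x^2 + 784. This polynomial is irreducible over Q: it has no rational root (each ±√163 ± √191 is irrational), and any factorization into two quadratics over Q would force √(31133) ∈ Q (pairing opposite roots) or √163, √191 ∈ Q (other pairings), all impossible. Hence [Q(γ):Q] = 4 = [Q(√163, √191):Q], so Q(γ) = Q(√163, √191).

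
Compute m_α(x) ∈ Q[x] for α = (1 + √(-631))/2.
m_α(x) = x^2 - x + 158

From 2α - 1 = √(-631), squaring gives (2α - 1)^2 = -631, i.e. 4α^2 - 4α + 1 = -631, so α^2 - α + (1 + 631)/4 = 0. Since -631 ≡ 1 (mod 4), (1 + 631)/4 = 158 ∈ Z. The polynomial x^2 - x + 158 has discriminant 1 - 4·(158) = -631, which is not a perfect square in Q (d = -631 is squarefree and ≠ 1), so x^2 - x + 158 is irreducible over Q. It is the minimal polynomial of α.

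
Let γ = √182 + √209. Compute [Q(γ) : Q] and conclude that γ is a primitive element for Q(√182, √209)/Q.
[Q(γ) : Q] = 4 (equivalently, Q(γ) = Q(√182, √209))

Obviously Q(γ) ⊆ Q(√182, √209), and [Q(√182, √209):Q] = 4 (since 182, 209 are distinct squarefree integers > 1 with 38038 not a perfect square). To show equality we compute the minimal polynomial of γ. From γ = √182 + √209: γ^2 = 182 + 2√(38038) + 209 = 391 + 2√(38038), so γ^2 - 391 = 2√(38038); squaring, (γ^2 - 391)^2 = 4·38038, i.e. γ^4 - 782γ^2 + 152881 - 152152 = 0, i.e. γ^4 - 782γ^2 + 729 = 0. So γ is a root of x^4 - 782x^2 + 729. This polynomial is irreducible over Q: it has no rational root (each ±√182 ± √209 is irrational), and any factorization into two quadratics over Q would force √(38038) ∈ Q (pairing opposite roots) or √182, √209 ∈ Q (other pairings), all impossible. Hence [Q(γ):Q] = 4 = [Q(√182, √209):Q], so Q(γ) = Q(√182, √209).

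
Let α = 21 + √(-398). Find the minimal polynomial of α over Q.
m_α(x) = x^2 - 42x + 839

From α - 21 = √(-398), squaring gives (α - 21)^2 = -398, i.e. α^2 - 42α + 441 = -398, so α^2 - 42α + 839 = 0. The discriminant of x^2 - 42x + 839 is (-42)^2 - 4·(839) = 1764 - 3356 = -1592, and 4·(-398) is not a perfect square in Q since -398 is squarefree and ≠ 1. Hence x^2 - 42x + 839 is irreducible over Q and is the minimal polynomial of α.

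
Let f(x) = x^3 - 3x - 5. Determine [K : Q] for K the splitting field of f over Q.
[K : Q] = 6

By the rational root test, any rational root of the monic integer polynomial f(x) = x^3 - 3x - 5 must be an integer dividing the constant term -5, i.e. one of ±{1, 5}. Evaluating: f(1) = -7, f(-1) = -3, f(5) = 105, f(-5) = -115; none is 0, so f has no rational root and is therefore irreducible over Q (a cubic with no linear factor over a field is irreducible). For an irreducible cubic, the Galois group is A_3 or S_3 according as the discriminant disc(f) = -4a^3 - 27b^2 = -4·(-3)^3 - 27·(-5)^2 = -567 is or is not a square in Q. Here disc(f) = -567 is not a perfect square in Q, so the Galois group of f over Q is not contained in A_3 and must be all of S_3. The splitting field has degree |S_3| = 6 over Q, so [K : Q] = 6.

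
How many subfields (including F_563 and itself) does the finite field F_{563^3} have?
F_{563^3} has 2 subfields

The subfields of F_{p^n} are exactly the fields F_{p^d} for d | n (each is the fixed field of the unique index-d subgroup of Gal(F_{p^n}/F_p) ≅ Z/nZ). The divisors of n = 3 are {1, 3}, giving 2 subfields: F_{563^1}, F_{563^3}.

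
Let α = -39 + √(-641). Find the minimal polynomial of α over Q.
m_α(x) = x^2 + 78x + 2162

From α + 39 = √(-641), squaring gives (α + 39)^2 = -641, i.e. α^2 + 78α + 1521 = -641, so α^2 + 78α + 2162 = 0. The discriminant of x^2 + 78x + 2162 is (78)^2 - 4·(2162) = 6084 - 8648 = -2564, and 4·(-641) is not a perfect square in Q since -641 is squarefree and ≠ 1. Hence x^2 + 78x + 2162 is irreducible over Q and is the minimal polynomial of α.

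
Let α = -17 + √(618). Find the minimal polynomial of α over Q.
m_α(x) = x^2 + 34x - 329

From α + 17 = √(618), squaring gives (α + 17)^2 = 618, i.e. α^2 + 34α + 289 = 618, so α^2 + 34α - 329 = 0. The discriminant of x^2 + 34x - 329 is (34)^2 - 4·(-329) = 1156 + 1316 = 2472, and 4·(618) is not a perfect square in Q since 618 is squarefree and ≠ 1. Hence x^2 + 34x - 329 is irreducible over Q and is the minimal polynomial of α.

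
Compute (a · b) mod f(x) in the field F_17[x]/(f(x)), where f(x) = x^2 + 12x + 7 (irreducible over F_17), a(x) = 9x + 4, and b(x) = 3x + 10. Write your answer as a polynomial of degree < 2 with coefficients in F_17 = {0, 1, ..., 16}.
a · b ≡ 16x + 4 (mod f(x))

Multiply in F_17[x]: a(x)·b(x) = (9x + 4)·(3x + 10) = 10x^2 + 6. This has degree ≥ 2, so divide by f(x) over F_17: 10x^2 + 6 = (10)·(x^2 + 12x + 7) + (16x + 4). Hence a·b ≡ 16x + 4 (mod f). (F_17[x]/(f) is a field with 17^2 = 289 elements since f is irreducible of degree 2.)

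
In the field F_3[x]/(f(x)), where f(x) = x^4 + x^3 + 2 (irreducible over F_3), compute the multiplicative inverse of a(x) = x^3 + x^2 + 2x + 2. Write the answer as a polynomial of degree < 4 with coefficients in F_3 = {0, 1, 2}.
a(x)^(-1) ≡ 2x^2 + 2 (mod f(x))

Since f is irreducible over F_3, F_3[x]/(f) is a field and a(x) ≠ 0 has an inverse. Apply the extended Euclidean algorithm to f(x) and a(x) in F_3[x]: f(x) = (x)·a(x) + (x^2 + x + 2);  a(x) = (x)·(x^2 + x + 2) + (2). The last nonzero remainder is the constant 2 = gcd(f, a) in F_3. Back-substituting through the division chain expresses 2 = s(x)·a(x) + t(x)·f(x) with s(x) ≡ x^2 + 1 (mod f), so (x^2 + 1)·a(x) ≡ 2 (mod f). Multiplying by 2^(-1) ≡ 2 in F_3 gives a(x)^(-1) ≡ 2·(x^2 + 1) ≡ 2x^2 + 2 (mod f). Check: (x^3 + x^2 + 2x + 2)·(2x^2 + 2) = 2x^5 + 2x^4 + x + 1 ≡ 1 (mod x^4 + x^3 + 2).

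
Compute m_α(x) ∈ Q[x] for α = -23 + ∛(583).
m_α(x) = x^3 + 69x^2 + 1587x + 11584

Set β = α + 23 = ∛(583), so β^3 = 583. Then (α + 23)^3 - 583 = 0, i.e. α is a root of g(x) = (x + 23)^3 - 583 = x^3 + 69x^2 + 1587x + 11584. Since g(x) = h(x + 23) where h(x) = x^3 - 583, and h is irreducible over Q (because 583 is not a perfect cube, so h has no rational root, and a monic cubic with no rational root is irreducible), g is also irreducible (irreducibility is preserved under the substitution x → x + 23). Hence m_α(x) = x^3 + 69x^2 + 1587x + 11584.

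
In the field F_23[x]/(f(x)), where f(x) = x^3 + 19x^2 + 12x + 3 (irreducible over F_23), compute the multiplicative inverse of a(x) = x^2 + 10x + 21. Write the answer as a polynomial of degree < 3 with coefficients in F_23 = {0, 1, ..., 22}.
a(x)^(-1) ≡ 19x^2 + 4x + 20 (mod f(x))

Since f is irreducible over F_23, F_23[x]/(f) is a field and a(x) ≠ 0 has an inverse. Apply the extended Euclidean algorithm to f(x) and a(x) in F_23[x]: f(x) = (x + 9)·a(x) + (16x + 21);  a(x) = (13x + 8)·(16x + 21) + (14). The last nonzero remainder is the constant 14 = gcd(f, a) in F_23. Back-substituting through the division chain expresses 14 = s(x)·a(x) + t(x)·f(x) with s(x) ≡ 13x^2 + 10x + 4 (mod f), so (13x^2 + 10x + 4)·a(x) ≡ 14 (mod f). Multiplying by 14^(-1) ≡ 5 in F_23 gives a(x)^(-1) ≡ 5·(13x^2 + 10x + 4) ≡ 19x^2 + 4x + 20 (mod f). Check: (x^2 + 10x + 21)·(19x^2 + 4x + 20) = 19x^4 + 10x^3 + 22x^2 + 8x + 6 ≡ 1 (mod x^3 + 19x^2 + 12x + 3).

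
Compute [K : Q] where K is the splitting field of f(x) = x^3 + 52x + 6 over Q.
[K : Q] = 6

By the rational root test, any rational root of the monic integer polynomial f(x) = x^3 + 52x + 6 must be an integer dividing the constant term 6, i.e. one of ±{1, 2, 3, 6}. Evaluating: f(1) = 59, f(-1) = -47, f(2) = 118, f(-2) = -106, f(3) = 189, f(-3) = -177, f(6) = 534, f(-6) = -522; none is 0, so f has no rational root and is therefore irreducible over Q (a cubic with no linear factor over a field is irreducible). For an irreducible cubic, the Galois group is A_3 or S_3 according as the discriminant disc(f) = -4a^3 - 27b^2 = -4·(52)^3 - 27·(6)^2 = -563404 is or is not a square in Q. Here disc(f) = -563404 is not a perfect square in Q, so the Galois group of f over Q is not contained in A_3 and must be all of S_3. The splitting field has degree |S_3| = 6 over Q, so [K : Q] = 6.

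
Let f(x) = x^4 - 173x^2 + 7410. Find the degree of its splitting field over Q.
[K : Q] = 4

Solving the quadratic in x^2: x^2 = (173 ± √(173^2 - 4·7410))/2 = (173 ± √289)/2 = (173 ± 17)/2, giving x^2 = 95 or x^2 = 78. So f(x) = (x^2 - 95)(x^2 - 78) and the roots of f are ±√95, ±√78. Hence the splitting field is K = Q(√95, √78). Since 95 and 78 are distinct squarefree integers > 1, their product 7410 is not a perfect square, so √78 ∉ Q(√95). By the tower law [K:Q] = [Q(√95,√78):Q(√95)] · [Q(√95):Q] = 2 · 2 = 4.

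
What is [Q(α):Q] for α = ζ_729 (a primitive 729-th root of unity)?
[Q(α):Q] = 486

The minimal polynomial of ζ_729 over Q is the 729-th cyclotomic polynomial Φ_729(x), which is irreducible over Q and has degree φ(729) = 486. Hence [Q(α):Q] = φ(729) = 486.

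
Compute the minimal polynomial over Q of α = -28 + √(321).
m_α(x) = x^2 + 56x + 463

From α + 28 = √(321), squaring gives (α + 28)^2 = 321, i.e. α^2 + 56α + 784 = 321, so α^2 + 56α + 463 = 0. The discriminant of x^2 + 56x + 463 is (56)^2 - 4·(463) = 3136 - 1852 = 1284, and 4·(321) is not a perfect square in Q since 321 is squarefree and ≠ 1. Hence x^2 + 56x + 463 is irreducible over Q and is the minimal polynomial of α.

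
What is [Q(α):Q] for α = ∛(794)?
[Q(α):Q] = 3

The minimal polynomial of α is x^3 - 794, irreducible over Q since 794 is not a perfect cube (so x^3 - 794 has no rational root). Hence [Q(α):Q] = deg(m_α) = 3.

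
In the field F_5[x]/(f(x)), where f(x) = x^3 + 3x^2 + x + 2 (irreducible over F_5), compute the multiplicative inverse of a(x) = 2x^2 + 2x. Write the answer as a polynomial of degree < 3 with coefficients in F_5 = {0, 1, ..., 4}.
a(x)^(-1) ≡ 2x^2 (mod f(x))

Since f is irreducible over F_5, F_5[x]/(f) is a field and a(x) ≠ 0 has an inverse. Apply the extended Euclidean algorithm to f(x) and a(x) in F_5[x]: f(x) = (3x + 1)·a(x) + (4x + 2);  a(x) = (3x + 4)·(4x + 2) + (2). The last nonzero remainder is the constant 2 = gcd(f, a) in F_5. Back-substituting through the division chain expresses 2 = s(x)·a(x) + t(x)·f(x) with s(x) ≡ 4x^2 (mod f), so (4x^2)·a(x) ≡ 2 (mod f). Multiplying by 2^(-1) ≡ 3 in F_5 gives a(x)^(-1) ≡ 3·(4x^2) ≡ 2x^2 (mod f). Check: (2x^2 + 2x)·(2x^2) = 4x^4 + 4x^3 ≡ 1 (mod x^3 + 3x^2 + x + 2).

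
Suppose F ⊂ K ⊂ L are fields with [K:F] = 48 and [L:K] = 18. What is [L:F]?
[L:F] = 864

The tower law says that for any tower of field extensions F ⊂ K ⊂ L with finite degrees, [L:F] = [L:K] · [K:F]. Here this gives [L:F] = 18 · 48 = 864.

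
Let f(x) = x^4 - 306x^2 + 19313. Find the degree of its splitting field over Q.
[K : Q] = 4

Solving the quadratic in x^2: x^2 = (306 ± √(306^2 - 4·19313))/2 = (306 ± √16384)/2 = (306 ± 128)/2, giving x^2 = 89 or x^2 = 217. So f(x) = (x^2 - 89)(x^2 - 217) and the roots of f are ±√89, ±√217. Hence the splitting field is K = Q(√89, √217). Since 89 and 217 are distinct squarefree integers > 1, their product 19313 is not a perfect square, so √217 ∉ Q(√89). By the tower law [K:Q] = [Q(√89,√217):Q(√89)] · [Q(√89):Q] = 2 · 2 = 4.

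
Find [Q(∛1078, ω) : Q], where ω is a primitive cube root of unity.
[Q(∛1078, ω) : Q] = 6

[Q(∛1078):Q] = 3 (min poly x^3 - 1078, irreducible since 1078 is not a perfect cube). [Q(ω):Q] = 2 (min poly x^2 + x + 1). Since Q(∛1078) ⊂ R and ω ∉ R, we have ω ∉ Q(∛1078), so x^2 + x + 1 remains irreducible over Q(∛1078) and [Q(∛1078, ω) : Q(∛1078)] = 2. By the tower law, [Q(∛1078, ω) : Q] = 3 · 2 = 6. (In fact Q(∛1078, ω) is the splitting field of x^3 - 1078 over Q.)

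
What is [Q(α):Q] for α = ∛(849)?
[Q(α):Q] = 3

The minimal polynomial of α is x^3 - 849, irreducible over Q since 849 is not a perfect cube (so x^3 - 849 has no rational root). Hence [Q(α):Q] = deg(m_α) = 3.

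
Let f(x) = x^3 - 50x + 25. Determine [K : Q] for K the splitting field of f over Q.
[K : Q] = 6

By the rational root test, any rational root of the monic integer polynomial f(x) = x^3 - 50x + 25 must be an integer dividing the constant term 25, i.e. one of ±{1, 5, 25}. Evaluating: f(1) = -24, f(-1) = 74, f(5) = -100, f(-5) = 150, f(25) = 14400, f(-25) = -14350; none is 0, so f has no rational root and is therefore irreducible over Q (a cubic with no linear factor over a field is irreducible). For an irreducible cubic, the Galois group is A_3 or S_3 according as the discriminant disc(f) = -4a^3 - 27b^2 = -4·(-50)^3 - 27·(25)^2 = 483125 is or is not a square in Q. Here disc(f) = 483125 is not a perfect square in Q, so the Galois group of f over Q is not contained in A_3 and must be all of S_3. The splitting field has degree |S_3| = 6 over Q, so [K : Q] = 6.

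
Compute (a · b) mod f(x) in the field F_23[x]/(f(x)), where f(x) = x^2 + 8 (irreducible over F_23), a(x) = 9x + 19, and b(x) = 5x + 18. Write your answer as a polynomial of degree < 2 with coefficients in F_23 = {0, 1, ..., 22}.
a · b ≡ 4x + 5 (mod f(x))

Multiply in F_23[x]: a(x)·b(x) = (9x + 19)·(5x + 18) = 22x^2 + 4x + 20. This has degree ≥ 2, so divide by f(x) over F_23: 22x^2 + 4x + 20 = (22)·(x^2 + 8) + (4x + 5). Hence a·b ≡ 4x + 5 (mod f). (F_23[x]/(f) is a field with 23^2 = 529 elements since f is irreducible of degree 2.)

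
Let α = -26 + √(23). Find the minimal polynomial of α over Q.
m_α(x) = x^2 + 52x + 653

From α + 26 = √(23), squaring gives (α + 26)^2 = 23, i.e. α^2 + 52α + 676 = 23, so α^2 + 52α + 653 = 0. The discriminant of x^2 + 52x + 653 is (52)^2 - 4·(653) = 2704 - 2612 = 92, and 4·(23) is not a perfect square in Q since 23 is squarefree and ≠ 1. Hence x^2 + 52x + 653 is irreducible over Q and is the minimal polynomial of α.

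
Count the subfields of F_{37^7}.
F_{37^7} has 2 subfields

The subfields of F_{p^n} are exactly the fields F_{p^d} for d | n (each is the fixed field of the unique index-d subgroup of Gal(F_{p^n}/F_p) ≅ Z/nZ). The divisors of n = 7 are {1, 7}, giving 2 subfields: F_{37^1}, F_{37^7}.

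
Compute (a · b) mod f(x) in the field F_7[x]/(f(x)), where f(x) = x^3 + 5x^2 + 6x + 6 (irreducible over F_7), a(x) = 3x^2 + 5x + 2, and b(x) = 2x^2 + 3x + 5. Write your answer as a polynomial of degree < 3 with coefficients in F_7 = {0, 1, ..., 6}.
a · b ≡ 4x^2 + 5x + 6 (mod f(x))

Multiply in F_7[x]: a(x)·b(x) = (3x^2 + 5x + 2)·(2x^2 + 3x + 5) = 6x^4 + 5x^3 + 6x^2 + 3x + 3. This has degree ≥ 3, so divide by f(x) over F_7: 6x^4 + 5x^3 + 6x^2 + 3x + 3 = (6x + 3)·(x^3 + 5x^2 + 6x + 6) + (4x^2 + 5x + 6). Hence a·b ≡ 4x^2 + 5x + 6 (mod f). (F_7[x]/(f) is a field with 7^3 = 343 elements since f is irreducible of degree 3.)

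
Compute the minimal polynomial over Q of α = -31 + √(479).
m_α(x) = x^2 + 62x + 482

From α + 31 = √(479), squaring gives (α + 31)^2 = 479, i.e. α^2 + 62α + 961 = 479, so α^2 + 62α + 482 = 0. The discriminant of x^2 + 62x + 482 is (62)^2 - 4·(482) = 3844 - 1928 = 1916, and 4·(479) is not a perfect square in Q since 479 is squarefree and ≠ 1. Hence x^2 + 62x + 482 is irreducible over Q and is the minimal polynomial of α.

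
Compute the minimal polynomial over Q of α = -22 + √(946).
m_α(x) = x^2 + 44x - 462

From α + 22 = √(946), squaring gives (α + 22)^2 = 946, i.e. α^2 + 44α + 484 = 946, so α^2 + 44α - 462 = 0. The discriminant of x^2 + 44x - 462 is (44)^2 - 4·(-462) = 1936 + 1848 = 3784, and 4·(946) is not a perfect square in Q since 946 is squarefree and ≠ 1. Hence x^2 + 44x - 462 is irreducible over Q and is the minimal polynomial of α.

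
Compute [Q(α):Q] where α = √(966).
[Q(α):Q] = 2

[Q(α):Q] equals the degree of the minimal polynomial of α. Here α^2 = 966 and x^2 - 966 is irreducible (d = 966 is squarefree, ≠ 1, hence not a square), so deg(m_α) = 2. Thus [Q(α):Q] = 2.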